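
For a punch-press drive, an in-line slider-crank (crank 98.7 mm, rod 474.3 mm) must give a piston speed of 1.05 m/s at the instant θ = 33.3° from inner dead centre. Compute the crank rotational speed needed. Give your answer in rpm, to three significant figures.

157

For an in-line slider-crank, |v_piston| = rω|sinθ|·[1 + r cosθ/√(L² − r² sin²θ)].
With r = 0.0987 m, L = 0.4743 m, θ = 33.3°: the bracketed kinematic factor |dx/dθ| = 0.063676 m.
ω = v/|dx/dθ| = 1.05/0.063676 = 16.49 rad/s.
N = 60ω/(2π) = 157.47 rpm.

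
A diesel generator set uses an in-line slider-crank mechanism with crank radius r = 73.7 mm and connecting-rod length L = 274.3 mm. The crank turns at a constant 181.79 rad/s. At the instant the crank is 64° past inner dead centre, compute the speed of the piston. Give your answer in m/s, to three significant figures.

ω = 181.8 rad/s
For an in-line slider-crank, x = r cosθ + √(L² − r² sin²θ), so v = −rω sinθ·[1 + r cosθ/√(L² − r² sin²θ)].
With r = 0.0737 m, L = 0.2743 m, θ = 64°: √(L² − r² sin²θ) = 0.26618 m.
v = −0.0737·181.8·0.89879·[1 + 0.0737·0.43837/0.26618] = -13.504 m/s.
|v| = 13.504 m/s.

13.5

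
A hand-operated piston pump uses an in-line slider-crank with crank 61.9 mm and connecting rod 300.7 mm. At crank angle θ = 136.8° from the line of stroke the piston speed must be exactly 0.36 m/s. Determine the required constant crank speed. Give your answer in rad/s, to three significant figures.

10.0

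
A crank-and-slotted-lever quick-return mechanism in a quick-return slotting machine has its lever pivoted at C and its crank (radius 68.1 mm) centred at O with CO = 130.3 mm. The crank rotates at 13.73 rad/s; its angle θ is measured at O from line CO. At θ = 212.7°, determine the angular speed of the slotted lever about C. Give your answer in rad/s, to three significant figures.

ω = 13.73 rad/s
Crank pin A relative to C: A = (d + r cosθ, r sinθ); lever angle φ = atan2(r sinθ, d + r cosθ).
Differentiating tanφ: φ̇ = rω(d cosθ + r)/(d² + r² + 2dr cosθ).
d² + r² + 2dr cosθ = |CA|² = 0.00668153 m²;  d cosθ + r = -0.041549 m.
|ω_lever| = |0.0681·13.73·-0.041549| / 0.00668153 = 5.8143 rad/s.

5.81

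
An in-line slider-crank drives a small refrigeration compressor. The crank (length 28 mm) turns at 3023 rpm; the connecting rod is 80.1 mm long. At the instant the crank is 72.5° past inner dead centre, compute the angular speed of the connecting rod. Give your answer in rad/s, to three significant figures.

ω = 316.6 rad/s (converted from 3023 rpm).
The rod makes angle φ with the slider axis where L sinφ = r sinθ; differentiating, L cosφ·φ̇ = r ω cosθ.
L cosφ = √(L² − r² sin²θ) = 0.075518 m.
|ω_rod| = r ω |cosθ| / √(L² − r² sin²θ) = 0.028·316.6·0.30071/0.075518 = 35.295 rad/s.

35.3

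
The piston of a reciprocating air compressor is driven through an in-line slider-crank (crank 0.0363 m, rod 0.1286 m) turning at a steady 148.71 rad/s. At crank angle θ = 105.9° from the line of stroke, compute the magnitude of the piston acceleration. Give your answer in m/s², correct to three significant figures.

ω = 148.7 rad/s
x(θ) = r cosθ + √(L² − r² sin²θ); with ω constant, a = ω²·d²x/dθ².
d²x/dθ² = −r cosθ − r²(cos2θ)/√u − r⁴ sin²2θ/(4u^{3/2}),  u = L² − r² sin²θ = 0.0153192 m².
Substituting r = 0.0363 m, L = 0.1286 m, θ = 105.9°: d²x/dθ² = +0.018929 m.
a = ω²·d²x/dθ² = (148.7)²·(+0.018929) = +418.62 m/s²;  |a| = 418.62 m/s².

419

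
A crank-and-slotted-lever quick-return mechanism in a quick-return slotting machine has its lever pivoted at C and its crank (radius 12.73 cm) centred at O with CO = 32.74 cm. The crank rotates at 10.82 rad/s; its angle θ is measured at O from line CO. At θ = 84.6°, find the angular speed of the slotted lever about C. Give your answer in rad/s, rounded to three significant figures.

ω = 10.82 rad/s
Crank pin A relative to C: A = (d + r cosθ, r sinθ); lever angle φ = atan2(r sinθ, d + r cosθ).
Differentiating tanφ: φ̇ = rω(d cosθ + r)/(d² + r² + 2dr cosθ).
d² + r² + 2dr cosθ = |CA|² = 0.131241 m²;  d cosθ + r = +0.15811 m.
|ω_lever| = |0.1273·10.82·+0.15811| / 0.131241 = 1.6594 rad/s.

1.66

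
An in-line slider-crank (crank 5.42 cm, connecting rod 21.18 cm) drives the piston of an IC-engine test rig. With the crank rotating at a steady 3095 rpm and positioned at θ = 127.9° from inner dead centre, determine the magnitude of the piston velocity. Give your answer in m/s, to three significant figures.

11.6

ω = 2π·3095/60 = 324.1 rad/s
For an in-line slider-crank, x = r cosθ + √(L² − r² sin²θ), so v = −rω sinθ·[1 + r cosθ/√(L² − r² sin²θ)].
With r = 0.0542 m, L = 0.2118 m, θ = 127.9°: √(L² − r² sin²θ) = 0.20744 m.
v = −0.0542·324.1·0.78908·[1 + 0.0542·-0.61429/0.20744] = -11.637 m/s.
|v| = 11.637 m/s.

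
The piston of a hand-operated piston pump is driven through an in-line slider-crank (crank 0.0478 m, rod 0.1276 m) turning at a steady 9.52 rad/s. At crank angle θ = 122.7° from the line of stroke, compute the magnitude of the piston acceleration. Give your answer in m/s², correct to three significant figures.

3.00

ω = 9.52 rad/s
x(θ) = r cosθ + √(L² − r² sin²θ); with ω constant, a = ω²·d²x/dθ².
d²x/dθ² = −r cosθ − r²(cos2θ)/√u − r⁴ sin²2θ/(4u^{3/2}),  u = L² − r² sin²θ = 0.0146638 m².
Substituting r = 0.0478 m, L = 0.1276 m, θ = 122.7°: d²x/dθ² = +0.03307 m.
a = ω²·d²x/dθ² = (9.52)²·(+0.03307) = +2.9972 m/s²;  |a| = 2.9972 m/s².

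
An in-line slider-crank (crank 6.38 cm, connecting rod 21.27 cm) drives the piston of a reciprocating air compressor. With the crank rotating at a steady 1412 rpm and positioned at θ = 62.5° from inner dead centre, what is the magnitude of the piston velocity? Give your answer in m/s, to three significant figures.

ω = 2π·1412/60 = 147.9 rad/s
For an in-line slider-crank, x = r cosθ + √(L² − r² sin²θ), so v = −rω sinθ·[1 + r cosθ/√(L² − r² sin²θ)].
With r = 0.0638 m, L = 0.2127 m, θ = 62.5°: √(L² − r² sin²θ) = 0.20503 m.
v = −0.0638·147.9·0.88701·[1 + 0.0638·0.46175/0.20503] = -9.5701 m/s.
|v| = 9.5701 m/s.

9.57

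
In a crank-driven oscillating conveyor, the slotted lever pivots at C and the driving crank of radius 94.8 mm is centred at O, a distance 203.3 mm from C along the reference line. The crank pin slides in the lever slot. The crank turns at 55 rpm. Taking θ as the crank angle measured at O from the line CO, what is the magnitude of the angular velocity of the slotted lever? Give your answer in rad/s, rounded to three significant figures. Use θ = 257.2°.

ω = 5.76 rad/s (from 55 rpm).
Crank pin A relative to C: A = (d + r cosθ, r sinθ); lever angle φ = atan2(r sinθ, d + r cosθ).
Differentiating tanφ: φ̇ = rω(d cosθ + r)/(d² + r² + 2dr cosθ).
d² + r² + 2dr cosθ = |CA|² = 0.0417782 m²;  d cosθ + r = +0.049759 m.
|ω_lever| = |0.0948·5.76·+0.049759| / 0.0417782 = 0.65031 rad/s.

0.650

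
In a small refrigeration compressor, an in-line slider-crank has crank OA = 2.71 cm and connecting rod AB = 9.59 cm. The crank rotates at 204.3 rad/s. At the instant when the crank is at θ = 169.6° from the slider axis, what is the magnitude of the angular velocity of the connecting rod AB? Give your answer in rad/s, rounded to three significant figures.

56.9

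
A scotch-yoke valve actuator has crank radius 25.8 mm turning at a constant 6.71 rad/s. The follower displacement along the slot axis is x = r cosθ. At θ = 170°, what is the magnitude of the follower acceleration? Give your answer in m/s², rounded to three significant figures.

ω = 6.71 rad/s
x = r cosθ ⇒ ẍ = −rω² cosθ (ω constant).
|a| = rω²|cosθ| = 0.0258·(6.71)²·|cos 170°| = 1.144 m/s².

1.14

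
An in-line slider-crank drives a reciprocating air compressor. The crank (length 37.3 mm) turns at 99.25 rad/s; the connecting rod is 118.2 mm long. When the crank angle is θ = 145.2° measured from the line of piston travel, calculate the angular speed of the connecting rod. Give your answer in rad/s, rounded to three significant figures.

26.1

ω = 99.25 rad/s
The rod makes angle φ with the slider axis where L sinφ = r sinθ; differentiating, L cosφ·φ̇ = r ω cosθ.
L cosφ = √(L² − r² sin²θ) = 0.11627 m.
|ω_rod| = r ω |cosθ| / √(L² − r² sin²θ) = 0.0373·99.25·0.82115/0.11627 = 26.146 rad/s.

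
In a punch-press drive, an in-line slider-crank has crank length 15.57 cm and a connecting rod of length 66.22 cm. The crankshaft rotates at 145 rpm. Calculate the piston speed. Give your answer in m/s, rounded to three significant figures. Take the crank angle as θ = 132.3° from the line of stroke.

ω = 2π·145/60 = 15.18 rad/s
For an in-line slider-crank, x = r cosθ + √(L² − r² sin²θ), so v = −rω sinθ·[1 + r cosθ/√(L² − r² sin²θ)].
With r = 0.1557 m, L = 0.6622 m, θ = 132.3°: √(L² − r² sin²θ) = 0.65211 m.
v = −0.1557·15.18·0.73963·[1 + 0.1557·-0.67301/0.65211] = -1.4676 m/s.
|v| = 1.4676 m/s.

1.47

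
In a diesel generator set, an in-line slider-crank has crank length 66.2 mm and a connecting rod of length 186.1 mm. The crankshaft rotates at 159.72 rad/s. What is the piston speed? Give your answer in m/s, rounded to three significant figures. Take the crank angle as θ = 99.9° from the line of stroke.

9.74

ω = 159.7 rad/s
For an in-line slider-crank, x = r cosθ + √(L² − r² sin²θ), so v = −rω sinθ·[1 + r cosθ/√(L² − r² sin²θ)].
With r = 0.0662 m, L = 0.1861 m, θ = 99.9°: √(L² − r² sin²θ) = 0.1743 m.
v = −0.0662·159.7·0.98511·[1 + 0.0662·-0.17193/0.1743] = -9.7359 m/s.
|v| = 9.7359 m/s.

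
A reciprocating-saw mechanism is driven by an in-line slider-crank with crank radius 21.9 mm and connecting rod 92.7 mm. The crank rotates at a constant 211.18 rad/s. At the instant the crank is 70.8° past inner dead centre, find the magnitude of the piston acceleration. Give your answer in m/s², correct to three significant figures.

ω = 211.2 rad/s
x(θ) = r cosθ + √(L² − r² sin²θ); with ω constant, a = ω²·d²x/dθ².
d²x/dθ² = −r cosθ − r²(cos2θ)/√u − r⁴ sin²2θ/(4u^{3/2}),  u = L² − r² sin²θ = 0.00816555 m².
Substituting r = 0.0219 m, L = 0.0927 m, θ = 70.8°: d²x/dθ² = -0.0030727 m.
a = ω²·d²x/dθ² = (211.2)²·(-0.0030727) = -137.04 m/s²;  |a| = 137.04 m/s².

137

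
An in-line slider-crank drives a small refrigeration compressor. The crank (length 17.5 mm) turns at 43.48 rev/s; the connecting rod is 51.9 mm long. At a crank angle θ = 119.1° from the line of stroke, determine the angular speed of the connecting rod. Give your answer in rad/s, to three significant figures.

46.9

ω = 273.2 rad/s (converted from 43.48 rev/s).
The rod makes angle φ with the slider axis where L sinφ = r sinθ; differentiating, L cosφ·φ̇ = r ω cosθ.
L cosφ = √(L² − r² sin²θ) = 0.049596 m.
|ω_rod| = r ω |cosθ| / √(L² − r² sin²θ) = 0.0175·273.2·0.48634/0.049596 = 46.881 rad/s.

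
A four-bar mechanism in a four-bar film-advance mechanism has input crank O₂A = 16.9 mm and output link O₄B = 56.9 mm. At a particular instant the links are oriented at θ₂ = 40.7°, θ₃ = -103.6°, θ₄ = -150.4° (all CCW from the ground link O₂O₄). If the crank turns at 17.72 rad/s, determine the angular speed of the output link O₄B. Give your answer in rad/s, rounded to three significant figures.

4.21

ω₂ = 17.72 rad/s
Differentiating the loop-closure r₂e^{iθ₂}+r₃e^{iθ₃}=r₁+r₄e^{iθ₄} gives r₂ω₂e^{iθ₂}+r₃ω₃e^{iθ₃}=r₄ω₄e^{iθ₄}.
Eliminating the other unknown: ω₄ = r₂ω₂ sin(θ₂−θ₃) / [r₄ sin(θ₄−θ₃)].
Numerator sine = +0.58354; denominator sine = -0.72897.
Result = 0.0169·17.72·(+0.58354) / (0.0569·(-0.72897)) = -4.2131 rad/s; magnitude 4.2131 rad/s.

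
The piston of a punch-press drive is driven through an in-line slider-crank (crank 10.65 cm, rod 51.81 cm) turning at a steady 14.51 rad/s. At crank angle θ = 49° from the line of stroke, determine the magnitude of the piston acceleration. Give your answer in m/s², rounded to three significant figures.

14.1

ω = 14.51 rad/s
x(θ) = r cosθ + √(L² − r² sin²θ); with ω constant, a = ω²·d²x/dθ².
d²x/dθ² = −r cosθ − r²(cos2θ)/√u − r⁴ sin²2θ/(4u^{3/2}),  u = L² − r² sin²θ = 0.261967 m².
Substituting r = 0.1065 m, L = 0.5181 m, θ = 49°: d²x/dθ² = -0.067021 m.
a = ω²·d²x/dθ² = (14.51)²·(-0.067021) = -14.111 m/s²;  |a| = 14.111 m/s².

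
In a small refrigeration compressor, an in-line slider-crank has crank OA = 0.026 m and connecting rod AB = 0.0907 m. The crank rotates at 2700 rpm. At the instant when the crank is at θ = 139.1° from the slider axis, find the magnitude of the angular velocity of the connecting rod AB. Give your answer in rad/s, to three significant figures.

ω = 282.7 rad/s (converted from 2700 rpm).
The rod makes angle φ with the slider axis where L sinφ = r sinθ; differentiating, L cosφ·φ̇ = r ω cosθ.
L cosφ = √(L² − r² sin²θ) = 0.089088 m.
|ω_rod| = r ω |cosθ| / √(L² − r² sin²θ) = 0.026·282.7·0.75585/0.089088 = 62.371 rad/s.

62.4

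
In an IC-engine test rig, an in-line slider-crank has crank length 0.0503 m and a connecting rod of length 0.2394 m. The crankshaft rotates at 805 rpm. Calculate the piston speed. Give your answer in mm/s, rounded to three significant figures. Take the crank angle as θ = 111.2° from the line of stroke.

3650

ω = 2π·805/60 = 84.3 rad/s
For an in-line slider-crank, x = r cosθ + √(L² − r² sin²θ), so v = −rω sinθ·[1 + r cosθ/√(L² − r² sin²θ)].
With r = 0.0503 m, L = 0.2394 m, θ = 111.2°: √(L² − r² sin²θ) = 0.23476 m.
v = −0.0503·84.3·0.93232·[1 + 0.0503·-0.36162/0.23476] = -3.647 m/s.
|v| = 3.647 m/s = 3647 mm/s.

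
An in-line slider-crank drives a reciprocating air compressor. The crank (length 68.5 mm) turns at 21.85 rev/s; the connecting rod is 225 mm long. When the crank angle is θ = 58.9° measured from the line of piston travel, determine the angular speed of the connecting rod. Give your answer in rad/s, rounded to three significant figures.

ω = 137.3 rad/s (converted from 21.85 rev/s).
The rod makes angle φ with the slider axis where L sinφ = r sinθ; differentiating, L cosφ·φ̇ = r ω cosθ.
L cosφ = √(L² − r² sin²θ) = 0.21722 m.
|ω_rod| = r ω |cosθ| / √(L² − r² sin²θ) = 0.0685·137.3·0.51653/0.21722 = 22.362 rad/s.

22.4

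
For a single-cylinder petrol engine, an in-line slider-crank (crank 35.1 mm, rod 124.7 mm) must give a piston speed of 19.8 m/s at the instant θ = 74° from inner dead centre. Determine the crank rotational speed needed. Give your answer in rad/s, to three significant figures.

543

For an in-line slider-crank, |v_piston| = rω|sinθ|·[1 + r cosθ/√(L² − r² sin²θ)].
With r = 0.0351 m, L = 0.1247 m, θ = 74°: the bracketed kinematic factor |dx/dθ| = 0.036459 m.
ω = v/|dx/dθ| = 19.8/0.036459 = 543.07 rad/s.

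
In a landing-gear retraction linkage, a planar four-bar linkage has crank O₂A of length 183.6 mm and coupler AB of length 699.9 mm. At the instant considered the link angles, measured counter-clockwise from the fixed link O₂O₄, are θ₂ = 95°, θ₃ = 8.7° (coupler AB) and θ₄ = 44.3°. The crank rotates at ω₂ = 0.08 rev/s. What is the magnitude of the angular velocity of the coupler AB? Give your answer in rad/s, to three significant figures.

0.175

ω₂ = 0.5027 rad/s (from 0.08 rev/s).
Differentiating the loop-closure r₂e^{iθ₂}+r₃e^{iθ₃}=r₁+r₄e^{iθ₄} gives r₂ω₂e^{iθ₂}+r₃ω₃e^{iθ₃}=r₄ω₄e^{iθ₄}.
Eliminating the other unknown: ω₃ = r₂ω₂ sin(θ₄−θ₂) / [r₃ sin(θ₃−θ₄)].
Numerator sine = -0.77384; denominator sine = -0.58212.
Result = 0.1836·0.5027·(-0.77384) / (0.6999·(-0.58212)) = +0.17528 rad/s; magnitude 0.17528 rad/s.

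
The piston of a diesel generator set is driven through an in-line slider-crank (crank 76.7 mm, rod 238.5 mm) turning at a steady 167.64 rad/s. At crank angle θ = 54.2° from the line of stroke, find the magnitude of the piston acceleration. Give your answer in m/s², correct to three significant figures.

ω = 167.6 rad/s
x(θ) = r cosθ + √(L² − r² sin²θ); with ω constant, a = ω²·d²x/dθ².
d²x/dθ² = −r cosθ − r²(cos2θ)/√u − r⁴ sin²2θ/(4u^{3/2}),  u = L² − r² sin²θ = 0.0530123 m².
Substituting r = 0.0767 m, L = 0.2385 m, θ = 54.2°: d²x/dθ² = -0.037439 m.
a = ω²·d²x/dθ² = (167.6)²·(-0.037439) = -1052.2 m/s²;  |a| = 1052.2 m/s².

1050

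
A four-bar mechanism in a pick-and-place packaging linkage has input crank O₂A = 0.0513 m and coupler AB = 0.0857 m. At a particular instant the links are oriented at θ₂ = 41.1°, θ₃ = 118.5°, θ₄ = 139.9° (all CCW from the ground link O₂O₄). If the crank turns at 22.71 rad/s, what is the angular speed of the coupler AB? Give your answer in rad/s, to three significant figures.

ω₂ = 22.71 rad/s
Differentiating the loop-closure r₂e^{iθ₂}+r₃e^{iθ₃}=r₁+r₄e^{iθ₄} gives r₂ω₂e^{iθ₂}+r₃ω₃e^{iθ₃}=r₄ω₄e^{iθ₄}.
Eliminating the other unknown: ω₃ = r₂ω₂ sin(θ₄−θ₂) / [r₃ sin(θ₃−θ₄)].
Numerator sine = +0.98823; denominator sine = -0.36488.
Result = 0.0513·22.71·(+0.98823) / (0.0857·(-0.36488)) = -36.818 rad/s; magnitude 36.818 rad/s.

36.8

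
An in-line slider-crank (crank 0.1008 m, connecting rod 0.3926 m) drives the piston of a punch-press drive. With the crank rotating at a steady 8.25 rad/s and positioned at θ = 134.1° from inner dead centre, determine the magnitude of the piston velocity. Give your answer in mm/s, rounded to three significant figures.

ω = 8.25 rad/s
For an in-line slider-crank, x = r cosθ + √(L² − r² sin²θ), so v = −rω sinθ·[1 + r cosθ/√(L² − r² sin²θ)].
With r = 0.1008 m, L = 0.3926 m, θ = 134.1°: √(L² − r² sin²θ) = 0.38587 m.
v = −0.1008·8.25·0.71813·[1 + 0.1008·-0.69591/0.38587] = -0.48863 m/s.
|v| = 0.48863 m/s = 488.63 mm/s.

489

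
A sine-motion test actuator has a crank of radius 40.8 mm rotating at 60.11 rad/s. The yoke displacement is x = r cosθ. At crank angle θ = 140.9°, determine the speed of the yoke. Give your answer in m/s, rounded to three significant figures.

1.55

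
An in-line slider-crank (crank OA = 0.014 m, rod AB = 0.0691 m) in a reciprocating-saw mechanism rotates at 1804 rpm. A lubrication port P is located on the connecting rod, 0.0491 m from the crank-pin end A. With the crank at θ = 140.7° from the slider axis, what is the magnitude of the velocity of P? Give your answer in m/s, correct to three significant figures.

1.60

ω = 188.9 rad/s.  Crank-pin speed |V_A| = rω = 2.6448 m/s, perpendicular to OA.
Rod angle: sinφ = −(r/L) sinθ ⇒ φ = -7.373°; ω_rod = −rω cosθ/√(L²−r²sin²θ) = +29.866 rad/s.
V_P = V_A + ω_rod × AP, with AP = 0.0491 m along the rod.
Components: V_Px = −rω sinθ − a·ω_rod·sinφ = -1.487 m/s;  V_Py = rω cosθ + a·ω_rod·cosφ = -0.59237 m/s.
|V_P| = √(V_Px² + V_Py²) = 1.6006 m/s.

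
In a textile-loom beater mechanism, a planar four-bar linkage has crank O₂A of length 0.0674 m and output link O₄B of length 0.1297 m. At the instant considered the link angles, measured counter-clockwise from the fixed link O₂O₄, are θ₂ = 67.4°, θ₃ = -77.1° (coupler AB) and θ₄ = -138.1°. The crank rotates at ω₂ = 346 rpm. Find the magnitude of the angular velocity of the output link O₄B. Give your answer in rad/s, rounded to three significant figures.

ω₂ = 36.23 rad/s (from 346 rpm).
Differentiating the loop-closure r₂e^{iθ₂}+r₃e^{iθ₃}=r₁+r₄e^{iθ₄} gives r₂ω₂e^{iθ₂}+r₃ω₃e^{iθ₃}=r₄ω₄e^{iθ₄}.
Eliminating the other unknown: ω₄ = r₂ω₂ sin(θ₂−θ₃) / [r₄ sin(θ₄−θ₃)].
Numerator sine = +0.58070; denominator sine = -0.87462.
Result = 0.0674·36.23·(+0.58070) / (0.1297·(-0.87462)) = -12.501 rad/s; magnitude 12.501 rad/s.

12.5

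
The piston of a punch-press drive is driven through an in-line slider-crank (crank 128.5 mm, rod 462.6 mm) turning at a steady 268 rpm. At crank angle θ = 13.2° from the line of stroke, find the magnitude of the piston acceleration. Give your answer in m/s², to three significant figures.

124

ω = 2π·268/60 = 28.06 rad/s
x(θ) = r cosθ + √(L² − r² sin²θ); with ω constant, a = ω²·d²x/dθ².
d²x/dθ² = −r cosθ − r²(cos2θ)/√u − r⁴ sin²2θ/(4u^{3/2}),  u = L² − r² sin²θ = 0.213138 m².
Substituting r = 0.1285 m, L = 0.4626 m, θ = 13.2°: d²x/dθ² = -0.15728 m.
a = ω²·d²x/dθ² = (28.06)²·(-0.15728) = -123.88 m/s²;  |a| = 123.88 m/s².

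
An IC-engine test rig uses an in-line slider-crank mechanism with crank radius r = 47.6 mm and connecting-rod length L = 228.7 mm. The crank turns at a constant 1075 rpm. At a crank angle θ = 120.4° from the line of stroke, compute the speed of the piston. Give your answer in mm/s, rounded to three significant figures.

4130

ω = 2π·1075/60 = 112.6 rad/s
For an in-line slider-crank, x = r cosθ + √(L² − r² sin²θ), so v = −rω sinθ·[1 + r cosθ/√(L² − r² sin²θ)].
With r = 0.0476 m, L = 0.2287 m, θ = 120.4°: √(L² − r² sin²θ) = 0.22498 m.
v = −0.0476·112.6·0.86251·[1 + 0.0476·-0.50603/0.22498] = -4.127 m/s.
|v| = 4.127 m/s = 4127 mm/s.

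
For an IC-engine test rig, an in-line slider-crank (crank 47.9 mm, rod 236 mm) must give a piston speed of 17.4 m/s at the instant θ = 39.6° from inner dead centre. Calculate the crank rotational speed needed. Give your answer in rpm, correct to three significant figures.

For an in-line slider-crank, |v_piston| = rω|sinθ|·[1 + r cosθ/√(L² − r² sin²θ)].
With r = 0.0479 m, L = 0.236 m, θ = 39.6°: the bracketed kinematic factor |dx/dθ| = 0.035348 m.
ω = v/|dx/dθ| = 17.4/0.035348 = 492.25 rad/s.
N = 60ω/(2π) = 4700.6 rpm.

4700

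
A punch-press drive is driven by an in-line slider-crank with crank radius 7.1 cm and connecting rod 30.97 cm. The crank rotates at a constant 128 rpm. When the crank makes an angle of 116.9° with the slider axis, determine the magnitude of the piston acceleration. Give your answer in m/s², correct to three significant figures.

7.51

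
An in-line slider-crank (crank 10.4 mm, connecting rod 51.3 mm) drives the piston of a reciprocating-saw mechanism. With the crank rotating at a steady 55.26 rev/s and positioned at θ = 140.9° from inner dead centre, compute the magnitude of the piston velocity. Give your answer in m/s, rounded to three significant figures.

ω = 2π·55.3 = 347.2 rad/s
For an in-line slider-crank, x = r cosθ + √(L² − r² sin²θ), so v = −rω sinθ·[1 + r cosθ/√(L² − r² sin²θ)].
With r = 0.0104 m, L = 0.0513 m, θ = 140.9°: √(L² − r² sin²θ) = 0.050879 m.
v = −0.0104·347.2·0.63068·[1 + 0.0104·-0.77605/0.050879] = -1.9161 m/s.
|v| = 1.9161 m/s.

1.92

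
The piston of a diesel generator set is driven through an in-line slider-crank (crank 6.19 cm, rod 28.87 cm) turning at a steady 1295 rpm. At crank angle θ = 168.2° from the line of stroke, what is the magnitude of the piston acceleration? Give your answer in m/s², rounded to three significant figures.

ω = 2π·1295/60 = 135.6 rad/s
x(θ) = r cosθ + √(L² − r² sin²θ); with ω constant, a = ω²·d²x/dθ².
d²x/dθ² = −r cosθ − r²(cos2θ)/√u − r⁴ sin²2θ/(4u^{3/2}),  u = L² − r² sin²θ = 0.0831875 m².
Substituting r = 0.0619 m, L = 0.2887 m, θ = 168.2°: d²x/dθ² = +0.048394 m.
a = ω²·d²x/dθ² = (135.6)²·(+0.048394) = +889.99 m/s²;  |a| = 889.99 m/s².

890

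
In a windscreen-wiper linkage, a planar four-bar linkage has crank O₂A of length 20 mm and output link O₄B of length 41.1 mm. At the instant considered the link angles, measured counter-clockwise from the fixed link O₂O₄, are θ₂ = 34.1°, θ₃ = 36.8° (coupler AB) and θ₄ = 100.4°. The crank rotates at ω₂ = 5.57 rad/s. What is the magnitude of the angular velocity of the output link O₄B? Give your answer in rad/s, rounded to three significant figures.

ω₂ = 5.57 rad/s
Differentiating the loop-closure r₂e^{iθ₂}+r₃e^{iθ₃}=r₁+r₄e^{iθ₄} gives r₂ω₂e^{iθ₂}+r₃ω₃e^{iθ₃}=r₄ω₄e^{iθ₄}.
Eliminating the other unknown: ω₄ = r₂ω₂ sin(θ₂−θ₃) / [r₄ sin(θ₄−θ₃)].
Numerator sine = -0.04711; denominator sine = +0.89571.
Result = 0.02·5.57·(-0.04711) / (0.0411·(+0.89571)) = -0.14255 rad/s; magnitude 0.14255 rad/s.

0.143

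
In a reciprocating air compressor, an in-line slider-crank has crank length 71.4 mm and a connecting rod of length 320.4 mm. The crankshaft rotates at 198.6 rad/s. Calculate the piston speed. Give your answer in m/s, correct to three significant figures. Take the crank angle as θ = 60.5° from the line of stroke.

13.7

ω = 198.6 rad/s
For an in-line slider-crank, x = r cosθ + √(L² − r² sin²θ), so v = −rω sinθ·[1 + r cosθ/√(L² − r² sin²θ)].
With r = 0.0714 m, L = 0.3204 m, θ = 60.5°: √(L² − r² sin²θ) = 0.31432 m.
v = −0.0714·198.6·0.87036·[1 + 0.0714·0.49242/0.31432] = -13.722 m/s.
|v| = 13.722 m/s.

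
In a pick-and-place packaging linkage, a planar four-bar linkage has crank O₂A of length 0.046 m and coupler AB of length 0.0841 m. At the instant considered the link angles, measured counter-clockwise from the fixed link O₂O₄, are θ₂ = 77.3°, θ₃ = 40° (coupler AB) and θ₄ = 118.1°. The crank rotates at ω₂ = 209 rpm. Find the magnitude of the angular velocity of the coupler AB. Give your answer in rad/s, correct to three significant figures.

7.99

ω₂ = 21.89 rad/s (from 209 rpm).
Differentiating the loop-closure r₂e^{iθ₂}+r₃e^{iθ₃}=r₁+r₄e^{iθ₄} gives r₂ω₂e^{iθ₂}+r₃ω₃e^{iθ₃}=r₄ω₄e^{iθ₄}.
Eliminating the other unknown: ω₃ = r₂ω₂ sin(θ₄−θ₂) / [r₃ sin(θ₃−θ₄)].
Numerator sine = +0.65342; denominator sine = -0.97851.
Result = 0.046·21.89·(+0.65342) / (0.0841·(-0.97851)) = -7.994 rad/s; magnitude 7.994 rad/s.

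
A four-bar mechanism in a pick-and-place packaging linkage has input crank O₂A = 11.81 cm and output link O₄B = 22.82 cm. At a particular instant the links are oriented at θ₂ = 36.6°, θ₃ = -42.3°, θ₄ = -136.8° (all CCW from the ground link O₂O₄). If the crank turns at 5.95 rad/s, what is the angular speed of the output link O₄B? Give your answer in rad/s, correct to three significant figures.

ω₂ = 5.95 rad/s
Differentiating the loop-closure r₂e^{iθ₂}+r₃e^{iθ₃}=r₁+r₄e^{iθ₄} gives r₂ω₂e^{iθ₂}+r₃ω₃e^{iθ₃}=r₄ω₄e^{iθ₄}.
Eliminating the other unknown: ω₄ = r₂ω₂ sin(θ₂−θ₃) / [r₄ sin(θ₄−θ₃)].
Numerator sine = +0.98129; denominator sine = -0.99692.
Result = 0.1181·5.95·(+0.98129) / (0.2282·(-0.99692)) = -3.031 rad/s; magnitude 3.031 rad/s.

3.03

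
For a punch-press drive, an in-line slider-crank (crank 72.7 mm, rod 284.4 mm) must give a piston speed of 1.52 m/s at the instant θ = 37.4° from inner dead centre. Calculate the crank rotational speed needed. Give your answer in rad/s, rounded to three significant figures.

For an in-line slider-crank, |v_piston| = rω|sinθ|·[1 + r cosθ/√(L² − r² sin²θ)].
With r = 0.0727 m, L = 0.2844 m, θ = 37.4°: the bracketed kinematic factor |dx/dθ| = 0.053233 m.
ω = v/|dx/dθ| = 1.52/0.053233 = 28.554 rad/s.

28.6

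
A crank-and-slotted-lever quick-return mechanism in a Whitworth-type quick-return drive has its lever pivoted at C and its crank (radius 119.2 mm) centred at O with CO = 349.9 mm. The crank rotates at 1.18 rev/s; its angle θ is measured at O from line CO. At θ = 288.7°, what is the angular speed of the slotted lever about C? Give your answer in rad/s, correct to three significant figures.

ω = 7.414 rad/s (from 1.18 rev/s).
Crank pin A relative to C: A = (d + r cosθ, r sinθ); lever angle φ = atan2(r sinθ, d + r cosθ).
Differentiating tanφ: φ̇ = rω(d cosθ + r)/(d² + r² + 2dr cosθ).
d² + r² + 2dr cosθ = |CA|² = 0.163383 m²;  d cosθ + r = +0.23138 m.
|ω_lever| = |0.1192·7.414·+0.23138| / 0.163383 = 1.2516 rad/s.

1.25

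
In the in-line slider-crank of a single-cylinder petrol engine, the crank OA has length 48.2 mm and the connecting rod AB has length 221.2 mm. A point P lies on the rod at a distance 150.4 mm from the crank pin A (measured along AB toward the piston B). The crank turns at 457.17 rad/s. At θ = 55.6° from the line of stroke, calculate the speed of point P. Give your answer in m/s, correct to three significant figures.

20.1

ω = 457.2 rad/s.  Crank-pin speed |V_A| = rω = 22.036 m/s, perpendicular to OA.
Rod angle: sinφ = −(r/L) sinθ ⇒ φ = -10.358°; ω_rod = −rω cosθ/√(L²−r²sin²θ) = -57.213 rad/s.
V_P = V_A + ω_rod × AP, with AP = 0.1504 m along the rod.
Components: V_Px = −rω sinθ − a·ω_rod·sinφ = -19.729 m/s;  V_Py = rω cosθ + a·ω_rod·cosφ = +3.9847 m/s.
|V_P| = √(V_Px² + V_Py²) = 20.127 m/s.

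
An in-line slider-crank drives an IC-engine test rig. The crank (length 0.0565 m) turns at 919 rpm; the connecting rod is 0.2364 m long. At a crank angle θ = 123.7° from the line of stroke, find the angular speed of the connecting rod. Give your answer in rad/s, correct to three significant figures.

ω = 96.24 rad/s (converted from 919 rpm).
The rod makes angle φ with the slider axis where L sinφ = r sinθ; differentiating, L cosφ·φ̇ = r ω cosθ.
L cosφ = √(L² − r² sin²θ) = 0.23168 m.
|ω_rod| = r ω |cosθ| / √(L² − r² sin²θ) = 0.0565·96.24·0.55484/0.23168 = 13.022 rad/s.

13.0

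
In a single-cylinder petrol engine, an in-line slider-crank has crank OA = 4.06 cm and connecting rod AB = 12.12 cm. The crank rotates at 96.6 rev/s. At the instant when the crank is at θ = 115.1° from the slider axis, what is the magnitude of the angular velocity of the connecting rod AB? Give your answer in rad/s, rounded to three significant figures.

90.5

ω = 607 rad/s (converted from 96.6 rev/s).
The rod makes angle φ with the slider axis where L sinφ = r sinθ; differentiating, L cosφ·φ̇ = r ω cosθ.
L cosφ = √(L² − r² sin²θ) = 0.11549 m.
|ω_rod| = r ω |cosθ| / √(L² − r² sin²θ) = 0.0406·607·0.42420/0.11549 = 90.513 rad/s.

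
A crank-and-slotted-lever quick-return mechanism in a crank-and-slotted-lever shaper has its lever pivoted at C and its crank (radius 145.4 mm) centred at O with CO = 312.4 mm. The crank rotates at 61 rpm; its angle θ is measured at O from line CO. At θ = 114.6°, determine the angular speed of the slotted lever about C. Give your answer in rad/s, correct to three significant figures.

ω = 6.388 rad/s (from 61 rpm).
Crank pin A relative to C: A = (d + r cosθ, r sinθ); lever angle φ = atan2(r sinθ, d + r cosθ).
Differentiating tanφ: φ̇ = rω(d cosθ + r)/(d² + r² + 2dr cosθ).
d² + r² + 2dr cosθ = |CA|² = 0.0809175 m²;  d cosθ + r = +0.015354 m.
|ω_lever| = |0.1454·6.388·+0.015354| / 0.0809175 = 0.17624 rad/s.

0.176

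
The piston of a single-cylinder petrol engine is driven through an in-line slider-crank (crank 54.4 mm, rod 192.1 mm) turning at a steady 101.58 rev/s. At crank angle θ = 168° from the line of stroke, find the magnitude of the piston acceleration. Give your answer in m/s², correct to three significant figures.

ω = 2π·102 = 638.2 rad/s
x(θ) = r cosθ + √(L² − r² sin²θ); with ω constant, a = ω²·d²x/dθ².
d²x/dθ² = −r cosθ − r²(cos2θ)/√u − r⁴ sin²2θ/(4u^{3/2}),  u = L² − r² sin²θ = 0.0367745 m².
Substituting r = 0.0544 m, L = 0.1921 m, θ = 168°: d²x/dθ² = +0.039062 m.
a = ω²·d²x/dθ² = (638.2)²·(+0.039062) = +15912 m/s²;  |a| = 15912 m/s².

15900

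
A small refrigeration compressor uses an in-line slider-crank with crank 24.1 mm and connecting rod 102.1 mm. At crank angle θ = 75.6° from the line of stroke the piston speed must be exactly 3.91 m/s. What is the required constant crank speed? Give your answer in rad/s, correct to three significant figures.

158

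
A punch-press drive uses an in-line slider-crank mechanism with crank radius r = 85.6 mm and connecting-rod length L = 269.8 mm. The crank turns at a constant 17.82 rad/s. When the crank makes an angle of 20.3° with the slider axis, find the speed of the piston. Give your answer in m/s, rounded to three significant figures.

0.688

ω = 17.82 rad/s
For an in-line slider-crank, x = r cosθ + √(L² − r² sin²θ), so v = −rω sinθ·[1 + r cosθ/√(L² − r² sin²θ)].
With r = 0.0856 m, L = 0.2698 m, θ = 20.3°: √(L² − r² sin²θ) = 0.26816 m.
v = −0.0856·17.82·0.34694·[1 + 0.0856·0.93789/0.26816] = -0.68765 m/s.
|v| = 0.68765 m/s.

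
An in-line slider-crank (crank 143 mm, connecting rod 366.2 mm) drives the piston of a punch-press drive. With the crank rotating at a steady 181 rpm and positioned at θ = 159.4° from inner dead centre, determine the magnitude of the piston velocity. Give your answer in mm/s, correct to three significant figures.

602

ω = 2π·181/60 = 18.95 rad/s
For an in-line slider-crank, x = r cosθ + √(L² − r² sin²θ), so v = −rω sinθ·[1 + r cosθ/√(L² − r² sin²θ)].
With r = 0.143 m, L = 0.3662 m, θ = 159.4°: √(L² − r² sin²θ) = 0.36273 m.
v = −0.143·18.95·0.35184·[1 + 0.143·-0.93606/0.36273] = -0.60173 m/s.
|v| = 0.60173 m/s = 601.73 mm/s.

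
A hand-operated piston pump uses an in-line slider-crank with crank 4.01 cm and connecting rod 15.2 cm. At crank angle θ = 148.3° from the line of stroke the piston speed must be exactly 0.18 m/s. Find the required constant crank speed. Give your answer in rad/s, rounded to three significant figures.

For an in-line slider-crank, |v_piston| = rω|sinθ|·[1 + r cosθ/√(L² − r² sin²θ)].
With r = 0.0401 m, L = 0.152 m, θ = 148.3°: the bracketed kinematic factor |dx/dθ| = 0.016296 m.
ω = v/|dx/dθ| = 0.18/0.016296 = 11.046 rad/s.

11.0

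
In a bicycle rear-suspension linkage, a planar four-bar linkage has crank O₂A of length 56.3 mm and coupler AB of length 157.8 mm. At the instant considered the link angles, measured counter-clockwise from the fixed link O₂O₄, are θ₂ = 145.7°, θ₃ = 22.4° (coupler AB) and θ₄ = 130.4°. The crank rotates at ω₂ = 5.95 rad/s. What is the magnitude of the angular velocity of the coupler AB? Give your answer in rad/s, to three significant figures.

0.589

ω₂ = 5.95 rad/s
Differentiating the loop-closure r₂e^{iθ₂}+r₃e^{iθ₃}=r₁+r₄e^{iθ₄} gives r₂ω₂e^{iθ₂}+r₃ω₃e^{iθ₃}=r₄ω₄e^{iθ₄}.
Eliminating the other unknown: ω₃ = r₂ω₂ sin(θ₄−θ₂) / [r₃ sin(θ₃−θ₄)].
Numerator sine = -0.26387; denominator sine = -0.95106.
Result = 0.0563·5.95·(-0.26387) / (0.1578·(-0.95106)) = +0.58899 rad/s; magnitude 0.58899 rad/s.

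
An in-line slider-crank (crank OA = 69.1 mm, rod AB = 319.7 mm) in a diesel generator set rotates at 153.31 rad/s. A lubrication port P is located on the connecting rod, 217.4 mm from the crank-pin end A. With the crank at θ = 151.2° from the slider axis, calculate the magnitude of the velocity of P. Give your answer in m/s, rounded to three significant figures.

5.34

ω = 153.3 rad/s.  Crank-pin speed |V_A| = rω = 10.594 m/s, perpendicular to OA.
Rod angle: sinφ = −(r/L) sinθ ⇒ φ = -5.977°; ω_rod = −rω cosθ/√(L²−r²sin²θ) = +29.196 rad/s.
V_P = V_A + ω_rod × AP, with AP = 0.2174 m along the rod.
Components: V_Px = −rω sinθ − a·ω_rod·sinφ = -4.4426 m/s;  V_Py = rω cosθ + a·ω_rod·cosφ = -2.9706 m/s.
|V_P| = √(V_Px² + V_Py²) = 5.3443 m/s.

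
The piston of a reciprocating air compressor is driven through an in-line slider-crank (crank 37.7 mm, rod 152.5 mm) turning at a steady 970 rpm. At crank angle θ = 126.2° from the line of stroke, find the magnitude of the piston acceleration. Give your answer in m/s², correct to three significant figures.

258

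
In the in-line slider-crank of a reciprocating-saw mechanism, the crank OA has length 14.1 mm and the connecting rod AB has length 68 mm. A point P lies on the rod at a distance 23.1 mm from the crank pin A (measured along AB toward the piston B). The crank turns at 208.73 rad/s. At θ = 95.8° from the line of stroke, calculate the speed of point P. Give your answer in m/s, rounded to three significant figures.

2.91

ω = 208.7 rad/s.  Crank-pin speed |V_A| = rω = 2.9431 m/s, perpendicular to OA.
Rod angle: sinφ = −(r/L) sinθ ⇒ φ = -11.905°; ω_rod = −rω cosθ/√(L²−r²sin²θ) = +4.4699 rad/s.
V_P = V_A + ω_rod × AP, with AP = 0.0231 m along the rod.
Components: V_Px = −rω sinθ − a·ω_rod·sinφ = -2.9067 m/s;  V_Py = rω cosθ + a·ω_rod·cosφ = -0.19638 m/s.
|V_P| = √(V_Px² + V_Py²) = 2.9134 m/s.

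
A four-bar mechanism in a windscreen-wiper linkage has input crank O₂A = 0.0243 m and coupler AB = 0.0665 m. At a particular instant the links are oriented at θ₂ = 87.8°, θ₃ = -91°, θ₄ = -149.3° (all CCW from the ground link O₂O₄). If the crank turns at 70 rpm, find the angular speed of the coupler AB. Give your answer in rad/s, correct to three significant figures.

2.64

ω₂ = 7.33 rad/s (from 70 rpm).
Differentiating the loop-closure r₂e^{iθ₂}+r₃e^{iθ₃}=r₁+r₄e^{iθ₄} gives r₂ω₂e^{iθ₂}+r₃ω₃e^{iθ₃}=r₄ω₄e^{iθ₄}.
Eliminating the other unknown: ω₃ = r₂ω₂ sin(θ₄−θ₂) / [r₃ sin(θ₃−θ₄)].
Numerator sine = +0.83962; denominator sine = +0.85081.
Result = 0.0243·7.33·(+0.83962) / (0.0665·(+0.85081)) = +2.6434 rad/s; magnitude 2.6434 rad/s.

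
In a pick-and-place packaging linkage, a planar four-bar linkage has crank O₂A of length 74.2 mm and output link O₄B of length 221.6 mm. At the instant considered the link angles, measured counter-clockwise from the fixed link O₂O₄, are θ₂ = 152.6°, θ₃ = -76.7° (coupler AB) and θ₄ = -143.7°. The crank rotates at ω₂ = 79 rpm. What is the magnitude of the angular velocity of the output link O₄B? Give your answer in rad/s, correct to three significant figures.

2.28

ω₂ = 8.273 rad/s (from 79 rpm).
Differentiating the loop-closure r₂e^{iθ₂}+r₃e^{iθ₃}=r₁+r₄e^{iθ₄} gives r₂ω₂e^{iθ₂}+r₃ω₃e^{iθ₃}=r₄ω₄e^{iθ₄}.
Eliminating the other unknown: ω₄ = r₂ω₂ sin(θ₂−θ₃) / [r₄ sin(θ₄−θ₃)].
Numerator sine = -0.75813; denominator sine = -0.92050.
Result = 0.0742·8.273·(-0.75813) / (0.2216·(-0.92050)) = +2.2814 rad/s; magnitude 2.2814 rad/s.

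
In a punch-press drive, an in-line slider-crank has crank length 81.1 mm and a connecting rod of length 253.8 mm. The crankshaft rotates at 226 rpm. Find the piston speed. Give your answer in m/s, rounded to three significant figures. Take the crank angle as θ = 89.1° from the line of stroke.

ω = 2π·226/60 = 23.67 rad/s
For an in-line slider-crank, x = r cosθ + √(L² − r² sin²θ), so v = −rω sinθ·[1 + r cosθ/√(L² − r² sin²θ)].
With r = 0.0811 m, L = 0.2538 m, θ = 89.1°: √(L² − r² sin²θ) = 0.2405 m.
v = −0.0811·23.67·0.99988·[1 + 0.0811·0.01571/0.2405] = -1.9293 m/s.
|v| = 1.9293 m/s.

1.93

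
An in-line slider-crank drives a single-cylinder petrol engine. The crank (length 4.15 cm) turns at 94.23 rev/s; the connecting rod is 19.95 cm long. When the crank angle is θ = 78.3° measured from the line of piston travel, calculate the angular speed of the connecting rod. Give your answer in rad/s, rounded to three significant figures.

25.5

ω = 592.1 rad/s (converted from 94.23 rev/s).
The rod makes angle φ with the slider axis where L sinφ = r sinθ; differentiating, L cosφ·φ̇ = r ω cosθ.
L cosφ = √(L² − r² sin²θ) = 0.19532 m.
|ω_rod| = r ω |cosθ| / √(L² − r² sin²θ) = 0.0415·592.1·0.20279/0.19532 = 25.51 rad/s.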